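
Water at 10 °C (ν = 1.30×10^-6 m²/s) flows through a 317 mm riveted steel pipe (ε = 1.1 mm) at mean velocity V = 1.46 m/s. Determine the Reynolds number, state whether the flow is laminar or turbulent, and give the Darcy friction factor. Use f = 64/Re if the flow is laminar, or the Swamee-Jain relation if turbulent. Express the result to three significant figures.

Re = VD/ν = 1.460·0.317/1.30×10^-6 = 3.56×10^5
Re > 4000 → turbulent; ε/D = 0.00347
Swamee-Jain: f = 0.02774

Re ≈ 3.56×10^5; turbulent; f ≈ 0.0277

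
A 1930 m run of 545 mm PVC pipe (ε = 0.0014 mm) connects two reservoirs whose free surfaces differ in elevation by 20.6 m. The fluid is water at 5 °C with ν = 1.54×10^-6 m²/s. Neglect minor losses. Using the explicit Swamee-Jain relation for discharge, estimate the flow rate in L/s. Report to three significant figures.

Q ≈ 735 L/s

Swamee-Jain (Type II): Q = -0.965·√(gD⁵h_f/L)·ln[ε/(3.7D) + √(3.17ν²L/(gD³h_f))]
√(gD⁵h_f/L) = √(9.81·0.545⁵·20.6/1930) = 0.07095
ε/(3.7D) = 6.94×10^-7; √(3.17ν²L/(gD³h_f)) = 2.11×10^-5
Q = -0.965·0.07095·ln(2.175×10^-5) = 0.7351 m³/s
Check: V = 3.15 m/s, Re = 1.12×10^6, f = 0.01147, h_f = 20.5 m ≈ 20.6 m ✓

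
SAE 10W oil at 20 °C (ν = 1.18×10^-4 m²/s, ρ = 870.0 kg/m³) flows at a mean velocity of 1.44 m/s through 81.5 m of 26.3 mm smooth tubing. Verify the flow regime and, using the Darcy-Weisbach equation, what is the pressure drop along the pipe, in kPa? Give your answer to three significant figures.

Δp ≈ 557 kPa

Re = VD/ν = 1.44·0.02630/1.18×10^-4 = 321 → laminar (Re < 2300)
f = 64/Re = 0.1994
h_f = f(L/D)V²/(2g) = 0.1994·(81.5/0.02630)·1.44²/(2·9.81) = 65.31 m
Δp = ρg·h_f = 870.0·9.81·65.31 = 557.4 kPa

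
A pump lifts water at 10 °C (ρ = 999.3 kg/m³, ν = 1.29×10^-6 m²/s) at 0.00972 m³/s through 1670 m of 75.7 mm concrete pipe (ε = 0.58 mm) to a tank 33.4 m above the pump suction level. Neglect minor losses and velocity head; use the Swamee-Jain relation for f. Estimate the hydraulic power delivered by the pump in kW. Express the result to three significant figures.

P_hyd ≈ 20.9 kW

V = 4Q/(πD²) = 2.160 m/s; Re = 1.27×10^5; ε/D = 0.00766; f = 0.03549
h_f = f(L/D)V²/2g = 186.1 m
Total head H = z + h_f = 33.4 + 186.1 = 219.5 m
P_hyd = ρgQH = 999.3·9.81·0.00972·219.5 = 20.92 kW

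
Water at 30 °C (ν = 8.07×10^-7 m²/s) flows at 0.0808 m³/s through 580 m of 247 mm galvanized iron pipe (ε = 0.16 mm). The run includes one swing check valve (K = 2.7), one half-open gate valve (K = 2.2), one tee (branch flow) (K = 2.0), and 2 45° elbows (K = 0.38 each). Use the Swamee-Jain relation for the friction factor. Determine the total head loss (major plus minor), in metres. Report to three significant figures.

V = 4Q/(πD²) = 1.686 m/s; V²/2g = 0.1449 m
Re = 5.16×10^5, ε/D = 6.48×10^-4 → f = 0.01862 (Swamee-Jain)
Major: h_f = f(L/D)·V²/2g = 0.01862·2348·0.1449 = 6.336 m
Minor: ΣK = 7.66; h_m = ΣK·V²/2g = 1.110 m
Total H_L = 6.336 + 1.110 = 7.446 m

H_L ≈ 7.45 m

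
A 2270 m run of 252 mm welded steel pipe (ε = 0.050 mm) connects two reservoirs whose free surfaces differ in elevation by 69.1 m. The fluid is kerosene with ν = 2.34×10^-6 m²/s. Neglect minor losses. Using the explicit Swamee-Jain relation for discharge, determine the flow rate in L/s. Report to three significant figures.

Swamee-Jain (Type II): Q = -0.965·√(gD⁵h_f/L)·ln[ε/(3.7D) + √(3.17ν²L/(gD³h_f))]
√(gD⁵h_f/L) = √(9.81·0.252⁵·69.1/2270) = 0.01742
ε/(3.7D) = 5.36×10^-5; √(3.17ν²L/(gD³h_f)) = 6.03×10^-5
Q = -0.965·0.01742·ln(1.139×10^-4) = 0.1526 m³/s
Check: V = 3.06 m/s, Re = 3.30×10^5, f = 0.01613, h_f = 69.4 m ≈ 69.1 m ✓

Q ≈ 153 L/s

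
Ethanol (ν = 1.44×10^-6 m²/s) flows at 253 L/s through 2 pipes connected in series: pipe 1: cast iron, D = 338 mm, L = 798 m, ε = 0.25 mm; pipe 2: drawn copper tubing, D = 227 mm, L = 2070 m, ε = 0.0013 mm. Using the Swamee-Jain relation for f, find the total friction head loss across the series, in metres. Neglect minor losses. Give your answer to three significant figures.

H ≈ 232 m

Pipe 1: V = 2.820 m/s, Re = 6.62×10^5, ε/D = 7.40×10^-4, f = 0.01895, h_1 = f(L/D)V²/2g = 18.13 m
Pipe 2: V = 6.251 m/s, Re = 9.85×10^5, ε/D = 5.73×10^-6, f = 0.01178, h_2 = f(L/D)V²/2g = 213.9 m
Series → Q common, losses add: H = Σh = 232.0 m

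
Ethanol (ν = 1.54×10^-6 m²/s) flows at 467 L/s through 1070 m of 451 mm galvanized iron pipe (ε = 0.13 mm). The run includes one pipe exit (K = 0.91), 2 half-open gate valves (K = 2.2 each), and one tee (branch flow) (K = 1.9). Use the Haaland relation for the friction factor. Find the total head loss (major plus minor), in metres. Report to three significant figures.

V = 4Q/(πD²) = 2.923 m/s; V²/2g = 0.4356 m
Re = 8.56×10^5, ε/D = 2.88×10^-4 → f = 0.01559 (Haaland)
Major: h_f = f(L/D)·V²/2g = 0.01559·2373·0.4356 = 16.11 m
Minor: ΣK = 7.21; h_m = ΣK·V²/2g = 3.140 m
Total H_L = 16.11 + 3.140 = 19.26 m

H_L ≈ 19.3 m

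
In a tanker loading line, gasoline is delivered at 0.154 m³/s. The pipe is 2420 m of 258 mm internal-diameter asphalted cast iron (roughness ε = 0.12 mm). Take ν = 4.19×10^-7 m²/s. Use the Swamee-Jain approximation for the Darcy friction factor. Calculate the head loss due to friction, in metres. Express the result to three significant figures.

V = 4Q/(πD²) = 4·0.154/(π·0.258²) = 2.946 m/s
Re = VD/ν = 2.946·0.258/4.19×10^-7 = 1.81×10^6 → turbulent
ε/D = 0.12/258 = 4.65×10^-4
Swamee-Jain: f = 0.01681
h_f = f(L/D)V²/(2g) = 0.01681·(2420/0.258)·2.946²/(2·9.81) = 69.72 m

h_f ≈ 69.7 m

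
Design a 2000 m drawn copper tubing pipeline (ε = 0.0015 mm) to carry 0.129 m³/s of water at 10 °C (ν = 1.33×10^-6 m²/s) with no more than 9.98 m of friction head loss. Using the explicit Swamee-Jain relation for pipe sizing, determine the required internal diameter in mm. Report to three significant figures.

Swamee-Jain (Type III): D = 0.66·[ε^1.25·(LQ²/(gh_f))^4.75 + ν·Q^9.4·(L/(gh_f))^5.2]^0.04
LQ²/(gh_f) = 0.3399; L/(gh_f) = 20.43
Term 1 = ε^1.25·(…)^4.75 = 3.12×10^-10; Term 2 = ν·Q^9.4·(…)^5.2 = 3.77×10^-8
D = 0.66·(3.12×10^-10 + 3.77×10^-8)^0.04 = 0.3332 m = 333 mm
Check: V = 1.48 m/s, Re = 3.71×10^5, f = 0.01388, h_f = 9.29 m ≈ 9.98 m ✓

D ≈ 333 mm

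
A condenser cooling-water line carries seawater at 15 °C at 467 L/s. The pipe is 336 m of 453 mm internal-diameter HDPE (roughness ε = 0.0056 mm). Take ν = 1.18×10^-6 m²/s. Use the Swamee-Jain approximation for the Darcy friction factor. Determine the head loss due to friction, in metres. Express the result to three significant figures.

h_f ≈ 3.72 m

V = 4Q/(πD²) = 4·0.467/(π·0.453²) = 2.898 m/s
Re = VD/ν = 2.898·0.453/1.18×10^-6 = 1.11×10^6 → turbulent
ε/D = 0.0056/453 = 1.24×10^-5
Swamee-Jain: f = 0.01172
h_f = f(L/D)V²/(2g) = 0.01172·(336/0.453)·2.898²/(2·9.81) = 3.721 m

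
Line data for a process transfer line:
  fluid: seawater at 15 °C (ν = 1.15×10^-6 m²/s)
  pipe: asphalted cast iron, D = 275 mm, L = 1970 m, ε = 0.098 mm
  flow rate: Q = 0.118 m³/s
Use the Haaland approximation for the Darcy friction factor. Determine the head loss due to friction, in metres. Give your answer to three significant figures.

h_f ≈ 24.0 m

V = 4Q/(πD²) = 4·0.118/(π·0.275²) = 1.987 m/s
Re = VD/ν = 1.987·0.275/1.15×10^-6 = 4.75×10^5 → turbulent
ε/D = 0.098/275 = 3.56×10^-4
Haaland: f = 0.01664
h_f = f(L/D)V²/(2g) = 0.01664·(1970/0.275)·1.987²/(2·9.81) = 23.98 m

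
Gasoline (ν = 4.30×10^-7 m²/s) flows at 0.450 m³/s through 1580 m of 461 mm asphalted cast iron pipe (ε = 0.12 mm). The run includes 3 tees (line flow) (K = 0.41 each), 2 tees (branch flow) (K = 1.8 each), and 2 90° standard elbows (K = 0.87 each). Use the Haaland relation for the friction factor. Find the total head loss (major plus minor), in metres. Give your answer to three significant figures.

V = 4Q/(πD²) = 2.696 m/s; V²/2g = 0.3705 m
Re = 2.89×10^6, ε/D = 2.60×10^-4 → f = 0.01478 (Haaland)
Major: h_f = f(L/D)·V²/2g = 0.01478·3427·0.3705 = 18.77 m
Minor: ΣK = 6.57; h_m = ΣK·V²/2g = 2.434 m
Total H_L = 18.77 + 2.434 = 21.20 m

H_L ≈ 21.2 m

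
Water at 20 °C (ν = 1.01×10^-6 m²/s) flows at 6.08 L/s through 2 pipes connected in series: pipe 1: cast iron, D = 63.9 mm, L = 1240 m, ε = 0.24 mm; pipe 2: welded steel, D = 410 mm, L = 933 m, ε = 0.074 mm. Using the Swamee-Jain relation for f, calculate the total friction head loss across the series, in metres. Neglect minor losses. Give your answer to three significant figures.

H ≈ 103 m

Pipe 1: V = 1.896 m/s, Re = 1.20×10^5, ε/D = 0.00376, f = 0.02908, h_1 = f(L/D)V²/2g = 103.4 m
Pipe 2: V = 0.04605 m/s, Re = 1.87×10^4, ε/D = 1.80×10^-4, f = 0.02669, h_2 = f(L/D)V²/2g = 0.006565 m
Series → Q common, losses add: H = Σh = 103.4 m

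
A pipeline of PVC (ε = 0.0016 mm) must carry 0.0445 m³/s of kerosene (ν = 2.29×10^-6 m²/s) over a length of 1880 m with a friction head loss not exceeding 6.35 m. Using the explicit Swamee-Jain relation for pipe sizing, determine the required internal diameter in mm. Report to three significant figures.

Swamee-Jain (Type III): D = 0.66·[ε^1.25·(LQ²/(gh_f))^4.75 + ν·Q^9.4·(L/(gh_f))^5.2]^0.04
LQ²/(gh_f) = 0.05976; L/(gh_f) = 30.18
Term 1 = ε^1.25·(…)^4.75 = 8.77×10^-14; Term 2 = ν·Q^9.4·(…)^5.2 = 2.23×10^-11
D = 0.66·(8.77×10^-14 + 2.23×10^-11)^0.04 = 0.2475 m = 247 mm
Check: V = 0.925 m/s, Re = 1.00×10^5, f = 0.01790, h_f = 5.93 m ≈ 6.35 m ✓

D ≈ 247 mm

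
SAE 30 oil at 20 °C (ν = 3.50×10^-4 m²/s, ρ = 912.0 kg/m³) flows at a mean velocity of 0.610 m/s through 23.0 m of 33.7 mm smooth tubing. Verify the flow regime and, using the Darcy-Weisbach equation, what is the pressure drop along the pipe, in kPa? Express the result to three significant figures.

Δp ≈ 126 kPa

Re = VD/ν = 0.610·0.03370/3.50×10^-4 = 58.7 → laminar (Re < 2300)
f = 64/Re = 1.090
h_f = f(L/D)V²/(2g) = 1.090·(23.0/0.03370)·0.610²/(2·9.81) = 14.10 m
Δp = ρg·h_f = 912.0·9.81·14.10 = 126.2 kPa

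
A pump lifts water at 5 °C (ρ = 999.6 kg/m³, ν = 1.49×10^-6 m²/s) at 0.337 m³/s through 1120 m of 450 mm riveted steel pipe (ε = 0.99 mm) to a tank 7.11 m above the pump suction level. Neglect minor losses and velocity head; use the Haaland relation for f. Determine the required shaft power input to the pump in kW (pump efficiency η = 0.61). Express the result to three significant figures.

V = 4Q/(πD²) = 2.119 m/s; Re = 6.40×10^5; ε/D = 0.00220; f = 0.02431
h_f = f(L/D)V²/2g = 13.85 m
Total head H = z + h_f = 7.11 + 13.85 = 20.96 m
P_hyd = ρgQH = 999.6·9.81·0.337·20.96 = 69.25 kW
P_shaft = P_hyd/η = 69.25/0.61 = 113.5 kW

P_shaft ≈ 114 kW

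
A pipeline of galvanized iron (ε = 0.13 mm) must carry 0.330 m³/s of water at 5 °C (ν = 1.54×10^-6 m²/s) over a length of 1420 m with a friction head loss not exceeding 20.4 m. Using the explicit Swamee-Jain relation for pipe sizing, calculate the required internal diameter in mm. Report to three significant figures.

Swamee-Jain (Type III): D = 0.66·[ε^1.25·(LQ²/(gh_f))^4.75 + ν·Q^9.4·(L/(gh_f))^5.2]^0.04
LQ²/(gh_f) = 0.7727; L/(gh_f) = 7.096
Term 1 = ε^1.25·(…)^4.75 = 4.08×10^-6; Term 2 = ν·Q^9.4·(…)^5.2 = 1.22×10^-6
D = 0.66·(4.08×10^-6 + 1.22×10^-6)^0.04 = 0.4060 m = 406 mm
Check: V = 2.55 m/s, Re = 6.72×10^5, f = 0.01624, h_f = 18.8 m ≈ 20.4 m ✓

D ≈ 406 mm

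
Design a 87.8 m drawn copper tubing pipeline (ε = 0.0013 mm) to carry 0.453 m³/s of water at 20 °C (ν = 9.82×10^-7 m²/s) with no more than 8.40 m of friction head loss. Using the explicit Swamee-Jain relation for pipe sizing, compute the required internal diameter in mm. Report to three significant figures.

Swamee-Jain (Type III): D = 0.66·[ε^1.25·(LQ²/(gh_f))^4.75 + ν·Q^9.4·(L/(gh_f))^5.2]^0.04
LQ²/(gh_f) = 0.2186; L/(gh_f) = 1.065
Term 1 = ε^1.25·(…)^4.75 = 3.21×10^-11; Term 2 = ν·Q^9.4·(…)^5.2 = 7.99×10^-10
D = 0.66·(3.21×10^-11 + 7.99×10^-10)^0.04 = 0.2860 m = 286 mm
Check: V = 7.05 m/s, Re = 2.05×10^6, f = 0.01050, h_f = 8.17 m ≈ 8.40 m ✓

D ≈ 286 mm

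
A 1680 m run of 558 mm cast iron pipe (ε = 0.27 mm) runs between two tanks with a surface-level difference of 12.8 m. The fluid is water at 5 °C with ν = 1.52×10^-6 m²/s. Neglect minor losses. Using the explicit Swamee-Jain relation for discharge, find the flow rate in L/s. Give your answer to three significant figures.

Swamee-Jain (Type II): Q = -0.965·√(gD⁵h_f/L)·ln[ε/(3.7D) + √(3.17ν²L/(gD³h_f))]
√(gD⁵h_f/L) = √(9.81·0.558⁵·12.8/1680) = 0.06359
ε/(3.7D) = 1.31×10^-4; √(3.17ν²L/(gD³h_f)) = 2.37×10^-5
Q = -0.965·0.06359·ln(1.545×10^-4) = 0.5385 m³/s
Check: V = 2.20 m/s, Re = 8.08×10^5, f = 0.01731, h_f = 12.9 m ≈ 12.8 m ✓

Q ≈ 538 L/s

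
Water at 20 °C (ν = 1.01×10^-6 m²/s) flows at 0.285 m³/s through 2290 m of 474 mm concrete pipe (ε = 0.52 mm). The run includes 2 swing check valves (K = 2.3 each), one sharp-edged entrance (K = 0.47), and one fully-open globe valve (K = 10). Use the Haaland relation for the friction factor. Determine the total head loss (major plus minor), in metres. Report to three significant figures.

V = 4Q/(πD²) = 1.615 m/s; V²/2g = 0.1330 m
Re = 7.58×10^5, ε/D = 0.00110 → f = 0.02045 (Haaland)
Major: h_f = f(L/D)·V²/2g = 0.02045·4831·0.1330 = 13.14 m
Minor: ΣK = 15.1; h_m = ΣK·V²/2g = 2.004 m
Total H_L = 13.14 + 2.004 = 15.14 m

H_L ≈ 15.1 m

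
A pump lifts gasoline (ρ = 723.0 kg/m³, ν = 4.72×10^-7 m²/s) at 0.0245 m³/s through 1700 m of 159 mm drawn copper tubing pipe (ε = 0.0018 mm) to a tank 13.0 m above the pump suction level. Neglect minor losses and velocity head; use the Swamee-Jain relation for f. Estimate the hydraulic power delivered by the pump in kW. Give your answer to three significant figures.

P_hyd ≈ 4.23 kW

V = 4Q/(πD²) = 1.234 m/s; Re = 4.16×10^5; ε/D = 1.13×10^-5; f = 0.01370
h_f = f(L/D)V²/2g = 11.36 m
Total head H = z + h_f = 13.0 + 11.36 = 24.36 m
P_hyd = ρgQH = 723.0·9.81·0.0245·24.36 = 4.234 kW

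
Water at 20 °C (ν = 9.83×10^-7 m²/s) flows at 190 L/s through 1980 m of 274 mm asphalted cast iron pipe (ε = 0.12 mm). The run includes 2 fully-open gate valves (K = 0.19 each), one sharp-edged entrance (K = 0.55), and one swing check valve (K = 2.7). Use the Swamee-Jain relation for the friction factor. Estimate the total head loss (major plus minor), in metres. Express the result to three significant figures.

H_L ≈ 66.7 m

V = 4Q/(πD²) = 3.222 m/s; V²/2g = 0.5292 m
Re = 8.98×10^5, ε/D = 4.38×10^-4 → f = 0.01693 (Swamee-Jain)
Major: h_f = f(L/D)·V²/2g = 0.01693·7226·0.5292 = 64.73 m
Minor: ΣK = 3.63; h_m = ΣK·V²/2g = 1.921 m
Total H_L = 64.73 + 1.921 = 66.65 m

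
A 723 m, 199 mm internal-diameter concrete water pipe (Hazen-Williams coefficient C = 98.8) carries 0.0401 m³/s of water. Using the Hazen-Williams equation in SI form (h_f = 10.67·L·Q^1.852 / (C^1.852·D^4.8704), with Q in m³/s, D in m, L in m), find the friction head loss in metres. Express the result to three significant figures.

h_f ≈ 10.5 m

h_f = 10.67·723·0.0401^1.852 / (98.8^1.852·0.199^4.8704) = 10.49 m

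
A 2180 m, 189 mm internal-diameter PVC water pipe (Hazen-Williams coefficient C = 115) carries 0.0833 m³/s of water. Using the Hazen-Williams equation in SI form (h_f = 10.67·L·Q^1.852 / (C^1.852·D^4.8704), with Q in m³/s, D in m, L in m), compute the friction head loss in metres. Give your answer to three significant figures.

h_f = 10.67·2180·0.0833^1.852 / (115^1.852·0.189^4.8704) = 118.9 m

h_f ≈ 119 m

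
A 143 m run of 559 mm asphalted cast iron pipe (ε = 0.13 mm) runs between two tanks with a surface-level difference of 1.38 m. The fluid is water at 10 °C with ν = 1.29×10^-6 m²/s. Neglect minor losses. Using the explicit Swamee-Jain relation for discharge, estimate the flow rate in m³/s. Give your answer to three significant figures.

Q ≈ 0.654 m³/s

Swamee-Jain (Type II): Q = -0.965·√(gD⁵h_f/L)·ln[ε/(3.7D) + √(3.17ν²L/(gD³h_f))]
√(gD⁵h_f/L) = √(9.81·0.559⁵·1.38/143) = 0.07188
ε/(3.7D) = 6.29×10^-5; √(3.17ν²L/(gD³h_f)) = 1.79×10^-5
Q = -0.965·0.07188·ln(8.071×10^-5) = 0.6538 m³/s
Check: V = 2.66 m/s, Re = 1.15×10^6, f = 0.01501, h_f = 1.39 m ≈ 1.38 m ✓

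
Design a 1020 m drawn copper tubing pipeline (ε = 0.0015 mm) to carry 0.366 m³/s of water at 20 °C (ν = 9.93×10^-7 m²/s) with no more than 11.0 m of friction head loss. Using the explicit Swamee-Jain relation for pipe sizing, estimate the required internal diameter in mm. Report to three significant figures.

D ≈ 415 mm

Swamee-Jain (Type III): D = 0.66·[ε^1.25·(LQ²/(gh_f))^4.75 + ν·Q^9.4·(L/(gh_f))^5.2]^0.04
LQ²/(gh_f) = 1.266; L/(gh_f) = 9.452
Term 1 = ε^1.25·(…)^4.75 = 1.61×10^-7; Term 2 = ν·Q^9.4·(…)^5.2 = 9.26×10^-6
D = 0.66·(1.61×10^-7 + 9.26×10^-6)^0.04 = 0.4154 m = 415 mm
Check: V = 2.70 m/s, Re = 1.13×10^6, f = 0.01147, h_f = 10.5 m ≈ 11.0 m ✓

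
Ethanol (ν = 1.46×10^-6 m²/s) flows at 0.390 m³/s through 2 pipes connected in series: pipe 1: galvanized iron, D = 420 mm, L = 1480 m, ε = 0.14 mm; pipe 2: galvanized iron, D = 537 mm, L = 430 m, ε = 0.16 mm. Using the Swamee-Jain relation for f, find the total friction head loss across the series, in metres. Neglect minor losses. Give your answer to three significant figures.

Pipe 1: V = 2.815 m/s, Re = 8.10×10^5, ε/D = 3.33×10^-4, f = 0.01619, h_1 = f(L/D)V²/2g = 23.05 m
Pipe 2: V = 1.722 m/s, Re = 6.33×10^5, ε/D = 2.98×10^-4, f = 0.01611, h_2 = f(L/D)V²/2g = 1.950 m
Series → Q common, losses add: H = Σh = 25.00 m

H ≈ 25.0 m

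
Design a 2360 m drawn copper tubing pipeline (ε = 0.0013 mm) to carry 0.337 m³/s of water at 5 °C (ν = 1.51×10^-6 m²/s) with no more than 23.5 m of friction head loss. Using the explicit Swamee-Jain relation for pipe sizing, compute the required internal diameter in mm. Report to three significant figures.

Swamee-Jain (Type III): D = 0.66·[ε^1.25·(LQ²/(gh_f))^4.75 + ν·Q^9.4·(L/(gh_f))^5.2]^0.04
LQ²/(gh_f) = 1.163; L/(gh_f) = 10.24
Term 1 = ε^1.25·(…)^4.75 = 8.98×10^-8; Term 2 = ν·Q^9.4·(…)^5.2 = 9.81×10^-6
D = 0.66·(8.98×10^-8 + 9.81×10^-6)^0.04 = 0.4163 m = 416 mm
Check: V = 2.48 m/s, Re = 6.83×10^5, f = 0.01245, h_f = 22.1 m ≈ 23.5 m ✓

D ≈ 416 mm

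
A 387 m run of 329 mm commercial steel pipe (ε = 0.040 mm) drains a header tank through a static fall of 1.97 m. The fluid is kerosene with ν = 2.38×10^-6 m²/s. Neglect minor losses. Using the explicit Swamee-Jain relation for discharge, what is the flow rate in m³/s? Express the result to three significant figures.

Q ≈ 0.119 m³/s

Swamee-Jain (Type II): Q = -0.965·√(gD⁵h_f/L)·ln[ε/(3.7D) + √(3.17ν²L/(gD³h_f))]
√(gD⁵h_f/L) = √(9.81·0.329⁵·1.97/387) = 0.01387
ε/(3.7D) = 3.29×10^-5; √(3.17ν²L/(gD³h_f)) = 1.00×10^-4
Q = -0.965·0.01387·ln(1.333×10^-4) = 0.1195 m³/s
Check: V = 1.41 m/s, Re = 1.94×10^5, f = 0.01663, h_f = 1.97 m ≈ 1.97 m ✓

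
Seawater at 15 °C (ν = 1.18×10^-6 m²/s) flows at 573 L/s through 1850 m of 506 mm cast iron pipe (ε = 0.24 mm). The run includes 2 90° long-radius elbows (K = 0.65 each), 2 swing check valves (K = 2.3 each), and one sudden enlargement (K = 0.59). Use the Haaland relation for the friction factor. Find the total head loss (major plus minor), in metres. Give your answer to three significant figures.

V = 4Q/(πD²) = 2.849 m/s; V²/2g = 0.4138 m
Re = 1.22×10^6, ε/D = 4.74×10^-4 → f = 0.01691 (Haaland)
Major: h_f = f(L/D)·V²/2g = 0.01691·3656·0.4138 = 25.59 m
Minor: ΣK = 6.49; h_m = ΣK·V²/2g = 2.686 m
Total H_L = 25.59 + 2.686 = 28.28 m

H_L ≈ 28.3 m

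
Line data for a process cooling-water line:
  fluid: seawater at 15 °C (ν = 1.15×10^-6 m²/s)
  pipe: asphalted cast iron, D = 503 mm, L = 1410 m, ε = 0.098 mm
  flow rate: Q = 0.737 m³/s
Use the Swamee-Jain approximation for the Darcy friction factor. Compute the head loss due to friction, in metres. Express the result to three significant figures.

V = 4Q/(πD²) = 4·0.737/(π·0.503²) = 3.709 m/s
Re = VD/ν = 3.709·0.503/1.15×10^-6 = 1.62×10^6 → turbulent
ε/D = 0.098/503 = 1.95×10^-4
Swamee-Jain: f = 0.01437
h_f = f(L/D)V²/(2g) = 0.01437·(1410/0.503)·3.709²/(2·9.81) = 28.24 m

h_f ≈ 28.2 m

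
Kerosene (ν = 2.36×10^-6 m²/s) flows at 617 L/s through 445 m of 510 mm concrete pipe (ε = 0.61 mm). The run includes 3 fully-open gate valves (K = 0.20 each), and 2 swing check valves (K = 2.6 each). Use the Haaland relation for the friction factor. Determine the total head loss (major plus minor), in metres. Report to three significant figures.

V = 4Q/(πD²) = 3.020 m/s; V²/2g = 0.4650 m
Re = 6.53×10^5, ε/D = 0.00120 → f = 0.02092 (Haaland)
Major: h_f = f(L/D)·V²/2g = 0.02092·872.5·0.4650 = 8.486 m
Minor: ΣK = 5.80; h_m = ΣK·V²/2g = 2.697 m
Total H_L = 8.486 + 2.697 = 11.18 m

H_L ≈ 11.2 m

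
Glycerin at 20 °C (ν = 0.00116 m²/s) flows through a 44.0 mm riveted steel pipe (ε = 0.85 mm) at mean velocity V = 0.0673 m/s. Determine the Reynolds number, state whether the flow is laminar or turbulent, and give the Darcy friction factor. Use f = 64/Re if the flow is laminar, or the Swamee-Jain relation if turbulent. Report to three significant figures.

Re ≈ 2.55; laminar; f = 64/Re ≈ 25.1

Re = VD/ν = 0.06730·0.0440/0.00116 = 2.55
Re < 2300 → laminar → f = 64/Re = 25.07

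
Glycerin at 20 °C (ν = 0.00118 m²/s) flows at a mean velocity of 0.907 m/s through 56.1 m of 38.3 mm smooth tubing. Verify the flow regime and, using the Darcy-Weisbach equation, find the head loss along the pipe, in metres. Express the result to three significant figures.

h_f ≈ 134 m

Re = VD/ν = 0.907·0.03830/0.00118 = 29.4 → laminar (Re < 2300)
f = 64/Re = 2.174
h_f = f(L/D)V²/(2g) = 2.174·(56.1/0.03830)·0.907²/(2·9.81) = 133.5 m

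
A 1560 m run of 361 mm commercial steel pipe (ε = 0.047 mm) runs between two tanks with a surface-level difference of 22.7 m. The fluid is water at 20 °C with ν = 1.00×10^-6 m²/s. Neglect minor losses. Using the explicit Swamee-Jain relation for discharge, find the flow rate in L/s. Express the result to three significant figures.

Swamee-Jain (Type II): Q = -0.965·√(gD⁵h_f/L)·ln[ε/(3.7D) + √(3.17ν²L/(gD³h_f))]
√(gD⁵h_f/L) = √(9.81·0.361⁵·22.7/1560) = 0.02958
ε/(3.7D) = 3.52×10^-5; √(3.17ν²L/(gD³h_f)) = 2.17×10^-5
Q = -0.965·0.02958·ln(5.691×10^-5) = 0.2790 m³/s
Check: V = 2.73 m/s, Re = 9.84×10^5, f = 0.01395, h_f = 22.8 m ≈ 22.7 m ✓

Q ≈ 279 L/s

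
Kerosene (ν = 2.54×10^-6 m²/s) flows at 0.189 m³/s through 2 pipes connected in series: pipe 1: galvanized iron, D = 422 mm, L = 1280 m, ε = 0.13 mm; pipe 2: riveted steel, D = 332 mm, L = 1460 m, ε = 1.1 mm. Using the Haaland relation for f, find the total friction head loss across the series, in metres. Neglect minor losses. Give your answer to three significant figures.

H ≈ 34.1 m

Pipe 1: V = 1.351 m/s, Re = 2.25×10^5, ε/D = 3.08×10^-4, f = 0.01734, h_1 = f(L/D)V²/2g = 4.894 m
Pipe 2: V = 2.183 m/s, Re = 2.85×10^5, ε/D = 0.00331, f = 0.02736, h_2 = f(L/D)V²/2g = 29.23 m
Series → Q common, losses add: H = Σh = 34.13 m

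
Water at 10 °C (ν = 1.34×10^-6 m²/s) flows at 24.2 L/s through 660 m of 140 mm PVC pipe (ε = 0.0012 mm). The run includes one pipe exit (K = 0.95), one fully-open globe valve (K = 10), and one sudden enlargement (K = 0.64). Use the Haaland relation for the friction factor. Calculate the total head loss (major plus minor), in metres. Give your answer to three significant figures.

H_L ≈ 11.1 m

V = 4Q/(πD²) = 1.572 m/s; V²/2g = 0.1260 m
Re = 1.64×10^5, ε/D = 8.57×10^-6 → f = 0.01615 (Haaland)
Major: h_f = f(L/D)·V²/2g = 0.01615·4714·0.1260 = 9.593 m
Minor: ΣK = 11.6; h_m = ΣK·V²/2g = 1.460 m
Total H_L = 9.593 + 1.460 = 11.05 m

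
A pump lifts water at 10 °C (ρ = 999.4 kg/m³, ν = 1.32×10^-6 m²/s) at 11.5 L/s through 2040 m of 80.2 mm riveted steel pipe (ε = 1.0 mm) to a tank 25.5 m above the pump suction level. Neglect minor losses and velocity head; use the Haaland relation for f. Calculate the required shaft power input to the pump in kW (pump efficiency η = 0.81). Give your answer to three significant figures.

V = 4Q/(πD²) = 2.276 m/s; Re = 1.38×10^5; ε/D = 0.0125; f = 0.04134
h_f = f(L/D)V²/2g = 277.7 m
Total head H = z + h_f = 25.5 + 277.7 = 303.2 m
P_hyd = ρgQH = 999.4·9.81·0.0115·303.2 = 34.19 kW
P_shaft = P_hyd/η = 34.19/0.81 = 42.21 kW

P_shaft ≈ 42.2 kW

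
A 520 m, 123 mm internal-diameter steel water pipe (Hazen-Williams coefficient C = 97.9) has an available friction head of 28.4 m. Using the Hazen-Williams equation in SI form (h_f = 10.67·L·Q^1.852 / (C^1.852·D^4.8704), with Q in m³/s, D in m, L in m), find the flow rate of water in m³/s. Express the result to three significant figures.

Rearranging: Q = [h_f·C^1.852·D^4.8704 / (10.67·L)]^(1/1.852)
Q = [28.4·97.9^1.852·0.123^4.8704 / (10.67·520)]^0.540 = 0.02293 m³/s

Q ≈ 0.0229 m³/s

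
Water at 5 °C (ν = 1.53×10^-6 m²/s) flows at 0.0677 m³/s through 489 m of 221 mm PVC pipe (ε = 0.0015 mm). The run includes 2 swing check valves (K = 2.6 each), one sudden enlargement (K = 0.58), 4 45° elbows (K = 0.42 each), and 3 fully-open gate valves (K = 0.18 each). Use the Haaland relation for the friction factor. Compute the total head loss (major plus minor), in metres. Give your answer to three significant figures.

V = 4Q/(πD²) = 1.765 m/s; V²/2g = 0.1588 m
Re = 2.55×10^5, ε/D = 6.79×10^-6 → f = 0.01484 (Haaland)
Major: h_f = f(L/D)·V²/2g = 0.01484·2213·0.1588 = 5.212 m
Minor: ΣK = 8.00; h_m = ΣK·V²/2g = 1.270 m
Total H_L = 5.212 + 1.270 = 6.482 m

H_L ≈ 6.48 m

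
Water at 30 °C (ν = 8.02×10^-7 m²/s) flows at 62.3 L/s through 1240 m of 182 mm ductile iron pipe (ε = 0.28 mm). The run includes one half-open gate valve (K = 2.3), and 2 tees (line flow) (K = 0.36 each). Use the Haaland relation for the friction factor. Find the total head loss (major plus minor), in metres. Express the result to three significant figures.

V = 4Q/(πD²) = 2.395 m/s; V²/2g = 0.2923 m
Re = 5.43×10^5, ε/D = 0.00154 → f = 0.02227 (Haaland)
Major: h_f = f(L/D)·V²/2g = 0.02227·6813·0.2923 = 44.35 m
Minor: ΣK = 3.02; h_m = ΣK·V²/2g = 0.8827 m
Total H_L = 44.35 + 0.8827 = 45.23 m

H_L ≈ 45.2 m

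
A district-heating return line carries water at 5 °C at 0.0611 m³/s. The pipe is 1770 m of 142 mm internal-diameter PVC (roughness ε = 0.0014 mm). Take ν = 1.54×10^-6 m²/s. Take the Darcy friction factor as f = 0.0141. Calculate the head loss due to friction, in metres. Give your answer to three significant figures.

h_f ≈ 133 m

V = 4Q/(πD²) = 4·0.0611/(π·0.142²) = 3.858 m/s
h_f = f(L/D)V²/(2g) = 0.01410·(1770/0.142)·3.858²/(2·9.81) = 133.3 m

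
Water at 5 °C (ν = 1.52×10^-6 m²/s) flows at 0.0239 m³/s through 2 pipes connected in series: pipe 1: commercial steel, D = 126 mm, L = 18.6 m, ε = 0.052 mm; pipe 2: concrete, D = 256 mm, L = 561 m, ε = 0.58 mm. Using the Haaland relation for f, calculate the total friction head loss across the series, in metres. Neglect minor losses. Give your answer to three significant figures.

H ≈ 1.14 m

Pipe 1: V = 1.917 m/s, Re = 1.59×10^5, ε/D = 4.13×10^-4, f = 0.01860, h_1 = f(L/D)V²/2g = 0.5141 m
Pipe 2: V = 0.4643 m/s, Re = 7.82×10^4, ε/D = 0.00227, f = 0.02602, h_2 = f(L/D)V²/2g = 0.6266 m
Series → Q common, losses add: H = Σh = 1.141 m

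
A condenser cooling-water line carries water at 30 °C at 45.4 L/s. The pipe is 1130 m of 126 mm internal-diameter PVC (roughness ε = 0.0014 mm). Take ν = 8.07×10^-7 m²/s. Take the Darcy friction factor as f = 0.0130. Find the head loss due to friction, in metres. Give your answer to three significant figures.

V = 4Q/(πD²) = 4·0.0454/(π·0.126²) = 3.641 m/s
h_f = f(L/D)V²/(2g) = 0.01300·(1130/0.126)·3.641²/(2·9.81) = 78.78 m

h_f ≈ 78.8 m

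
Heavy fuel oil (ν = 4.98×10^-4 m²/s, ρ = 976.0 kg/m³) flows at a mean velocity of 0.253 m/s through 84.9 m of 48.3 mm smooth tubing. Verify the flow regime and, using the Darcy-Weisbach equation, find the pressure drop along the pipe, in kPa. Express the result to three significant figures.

Re = VD/ν = 0.253·0.04830/4.98×10^-4 = 24.5 → laminar (Re < 2300)
f = 64/Re = 2.608
h_f = f(L/D)V²/(2g) = 2.608·(84.9/0.04830)·0.253²/(2·9.81) = 14.96 m
Δp = ρg·h_f = 976.0·9.81·14.96 = 143.2 kPa

Δp ≈ 143 kPa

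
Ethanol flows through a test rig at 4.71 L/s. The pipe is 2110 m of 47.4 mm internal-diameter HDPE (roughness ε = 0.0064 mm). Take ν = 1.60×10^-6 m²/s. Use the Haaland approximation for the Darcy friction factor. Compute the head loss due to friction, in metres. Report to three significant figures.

V = 4Q/(πD²) = 4·0.00471/(π·0.0474²) = 2.669 m/s
Re = VD/ν = 2.669·0.0474/1.60×10^-6 = 7.91×10^4 → turbulent
ε/D = 0.0064/47.4 = 1.35×10^-4
Haaland: f = 0.01925
h_f = f(L/D)V²/(2g) = 0.01925·(2110/0.0474)·2.669²/(2·9.81) = 311.2 m

h_f ≈ 311 m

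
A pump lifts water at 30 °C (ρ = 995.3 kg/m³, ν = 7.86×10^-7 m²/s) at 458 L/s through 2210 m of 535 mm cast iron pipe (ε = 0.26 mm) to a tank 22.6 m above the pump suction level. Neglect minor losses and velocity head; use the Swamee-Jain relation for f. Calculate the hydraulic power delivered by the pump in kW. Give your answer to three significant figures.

V = 4Q/(πD²) = 2.037 m/s; Re = 1.39×10^6; ε/D = 4.86×10^-4; f = 0.01705
h_f = f(L/D)V²/2g = 14.90 m
Total head H = z + h_f = 22.6 + 14.90 = 37.50 m
P_hyd = ρgQH = 995.3·9.81·0.458·37.50 = 167.7 kW

P_hyd ≈ 168 kW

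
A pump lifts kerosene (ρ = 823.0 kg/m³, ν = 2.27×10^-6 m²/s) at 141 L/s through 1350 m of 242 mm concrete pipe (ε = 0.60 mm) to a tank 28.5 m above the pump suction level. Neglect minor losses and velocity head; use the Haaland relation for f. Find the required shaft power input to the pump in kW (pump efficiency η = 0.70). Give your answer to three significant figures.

P_shaft ≈ 156 kW

V = 4Q/(πD²) = 3.065 m/s; Re = 3.27×10^5; ε/D = 0.00248; f = 0.02529
h_f = f(L/D)V²/2g = 67.57 m
Total head H = z + h_f = 28.5 + 67.57 = 96.07 m
P_hyd = ρgQH = 823.0·9.81·0.141·96.07 = 109.4 kW
P_shaft = P_hyd/η = 109.4/0.70 = 156.2 kW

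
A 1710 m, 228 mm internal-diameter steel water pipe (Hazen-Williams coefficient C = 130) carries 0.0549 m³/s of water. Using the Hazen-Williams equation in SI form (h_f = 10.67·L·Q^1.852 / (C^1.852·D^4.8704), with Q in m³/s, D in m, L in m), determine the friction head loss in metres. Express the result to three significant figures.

h_f = 10.67·1710·0.0549^1.852 / (130^1.852·0.228^4.8704) = 13.77 m

h_f ≈ 13.8 m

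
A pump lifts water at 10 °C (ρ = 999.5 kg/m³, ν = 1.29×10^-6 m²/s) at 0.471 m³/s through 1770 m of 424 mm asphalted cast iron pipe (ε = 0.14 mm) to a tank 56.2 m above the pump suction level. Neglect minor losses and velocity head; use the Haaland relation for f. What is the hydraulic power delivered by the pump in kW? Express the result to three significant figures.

P_hyd ≈ 433 kW

V = 4Q/(πD²) = 3.336 m/s; Re = 1.10×10^6; ε/D = 3.30×10^-4; f = 0.01582
h_f = f(L/D)V²/2g = 37.46 m
Total head H = z + h_f = 56.2 + 37.46 = 93.66 m
P_hyd = ρgQH = 999.5·9.81·0.471·93.66 = 432.5 kW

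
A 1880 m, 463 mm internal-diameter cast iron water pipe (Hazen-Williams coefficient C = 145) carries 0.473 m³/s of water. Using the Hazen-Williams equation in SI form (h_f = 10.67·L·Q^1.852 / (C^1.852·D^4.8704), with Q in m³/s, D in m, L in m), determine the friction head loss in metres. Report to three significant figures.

h_f = 10.67·1880·0.473^1.852 / (145^1.852·0.463^4.8704) = 21.19 m

h_f ≈ 21.2 m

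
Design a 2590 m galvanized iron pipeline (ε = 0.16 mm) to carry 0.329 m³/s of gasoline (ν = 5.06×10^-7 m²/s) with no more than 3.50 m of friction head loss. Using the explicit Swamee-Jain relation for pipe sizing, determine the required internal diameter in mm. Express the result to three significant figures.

D ≈ 640 mm

Swamee-Jain (Type III): D = 0.66·[ε^1.25·(LQ²/(gh_f))^4.75 + ν·Q^9.4·(L/(gh_f))^5.2]^0.04
LQ²/(gh_f) = 8.165; L/(gh_f) = 75.43
Term 1 = ε^1.25·(…)^4.75 = 0.386; Term 2 = ν·Q^9.4·(…)^5.2 = 0.0849
D = 0.66·(0.386 + 0.0849)^0.04 = 0.6404 m = 640 mm
Check: V = 1.02 m/s, Re = 1.29×10^6, f = 0.01511, h_f = 3.25 m ≈ 3.50 m ✓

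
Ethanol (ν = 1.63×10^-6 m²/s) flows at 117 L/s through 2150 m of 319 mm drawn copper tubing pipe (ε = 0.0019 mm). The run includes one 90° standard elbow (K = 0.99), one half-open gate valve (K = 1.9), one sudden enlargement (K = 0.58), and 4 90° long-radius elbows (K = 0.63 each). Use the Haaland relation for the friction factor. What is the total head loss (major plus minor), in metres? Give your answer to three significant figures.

H_L ≈ 11.3 m

V = 4Q/(πD²) = 1.464 m/s; V²/2g = 0.1092 m
Re = 2.86×10^5, ε/D = 5.96×10^-6 → f = 0.01451 (Haaland)
Major: h_f = f(L/D)·V²/2g = 0.01451·6740·0.1092 = 10.68 m
Minor: ΣK = 5.99; h_m = ΣK·V²/2g = 0.6543 m
Total H_L = 10.68 + 0.6543 = 11.34 m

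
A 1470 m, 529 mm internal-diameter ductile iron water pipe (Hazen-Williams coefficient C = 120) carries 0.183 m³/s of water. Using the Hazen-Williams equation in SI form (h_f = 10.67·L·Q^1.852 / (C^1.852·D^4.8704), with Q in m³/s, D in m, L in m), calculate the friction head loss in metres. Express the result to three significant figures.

h_f = 10.67·1470·0.183^1.852 / (120^1.852·0.529^4.8704) = 2.117 m

h_f ≈ 2.12 m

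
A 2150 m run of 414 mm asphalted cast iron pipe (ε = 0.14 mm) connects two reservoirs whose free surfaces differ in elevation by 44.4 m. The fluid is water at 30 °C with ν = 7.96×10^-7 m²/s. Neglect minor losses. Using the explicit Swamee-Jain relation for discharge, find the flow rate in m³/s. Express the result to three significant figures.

Q ≈ 0.440 m³/s

Swamee-Jain (Type II): Q = -0.965·√(gD⁵h_f/L)·ln[ε/(3.7D) + √(3.17ν²L/(gD³h_f))]
√(gD⁵h_f/L) = √(9.81·0.414⁵·44.4/2150) = 0.04964
ε/(3.7D) = 9.14×10^-5; √(3.17ν²L/(gD³h_f)) = 1.18×10^-5
Q = -0.965·0.04964·ln(1.032×10^-4) = 0.4397 m³/s
Check: V = 3.27 m/s, Re = 1.70×10^6, f = 0.01581, h_f = 44.6 m ≈ 44.4 m ✓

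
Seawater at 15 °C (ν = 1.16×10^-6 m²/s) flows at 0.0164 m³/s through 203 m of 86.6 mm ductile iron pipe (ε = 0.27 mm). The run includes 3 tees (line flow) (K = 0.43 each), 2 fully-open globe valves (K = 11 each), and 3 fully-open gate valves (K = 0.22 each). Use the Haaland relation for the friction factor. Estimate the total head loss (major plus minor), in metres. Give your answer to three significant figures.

V = 4Q/(πD²) = 2.784 m/s; V²/2g = 0.3951 m
Re = 2.08×10^5, ε/D = 0.00312 → f = 0.02707 (Haaland)
Major: h_f = f(L/D)·V²/2g = 0.02707·2344·0.3951 = 25.07 m
Minor: ΣK = 23.9; h_m = ΣK·V²/2g = 9.463 m
Total H_L = 25.07 + 9.463 = 34.53 m

H_L ≈ 34.5 m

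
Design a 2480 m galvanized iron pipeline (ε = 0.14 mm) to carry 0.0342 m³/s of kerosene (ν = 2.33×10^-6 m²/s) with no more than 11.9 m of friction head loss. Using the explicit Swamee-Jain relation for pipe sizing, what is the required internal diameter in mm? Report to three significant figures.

D ≈ 215 mm

Swamee-Jain (Type III): D = 0.66·[ε^1.25·(LQ²/(gh_f))^4.75 + ν·Q^9.4·(L/(gh_f))^5.2]^0.04
LQ²/(gh_f) = 0.02485; L/(gh_f) = 21.24
Term 1 = ε^1.25·(…)^4.75 = 3.63×10^-13; Term 2 = ν·Q^9.4·(…)^5.2 = 3.08×10^-13
D = 0.66·(3.63×10^-13 + 3.08×10^-13)^0.04 = 0.2151 m = 215 mm
Check: V = 0.941 m/s, Re = 8.69×10^4, f = 0.02140, h_f = 11.1 m ≈ 11.9 m ✓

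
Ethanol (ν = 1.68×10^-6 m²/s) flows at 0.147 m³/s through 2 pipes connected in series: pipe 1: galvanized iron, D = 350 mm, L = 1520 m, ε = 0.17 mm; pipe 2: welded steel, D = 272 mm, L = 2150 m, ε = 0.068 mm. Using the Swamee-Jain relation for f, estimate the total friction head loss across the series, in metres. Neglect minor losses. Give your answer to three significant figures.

H ≈ 51.2 m

Pipe 1: V = 1.528 m/s, Re = 3.18×10^5, ε/D = 4.86×10^-4, f = 0.01817, h_1 = f(L/D)V²/2g = 9.389 m
Pipe 2: V = 2.530 m/s, Re = 4.10×10^5, ε/D = 2.50×10^-4, f = 0.01622, h_2 = f(L/D)V²/2g = 41.82 m
Series → Q common, losses add: H = Σh = 51.21 m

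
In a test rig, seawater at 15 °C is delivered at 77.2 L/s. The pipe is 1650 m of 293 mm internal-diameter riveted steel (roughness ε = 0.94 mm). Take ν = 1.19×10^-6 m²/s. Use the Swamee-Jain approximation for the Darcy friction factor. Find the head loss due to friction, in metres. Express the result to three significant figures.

V = 4Q/(πD²) = 4·0.0772/(π·0.293²) = 1.145 m/s
Re = VD/ν = 1.145·0.293/1.19×10^-6 = 2.82×10^5 → turbulent
ε/D = 0.94/293 = 0.00321
Swamee-Jain: f = 0.02727
h_f = f(L/D)V²/(2g) = 0.02727·(1650/0.293)·1.145²/(2·9.81) = 10.26 m

h_f ≈ 10.3 m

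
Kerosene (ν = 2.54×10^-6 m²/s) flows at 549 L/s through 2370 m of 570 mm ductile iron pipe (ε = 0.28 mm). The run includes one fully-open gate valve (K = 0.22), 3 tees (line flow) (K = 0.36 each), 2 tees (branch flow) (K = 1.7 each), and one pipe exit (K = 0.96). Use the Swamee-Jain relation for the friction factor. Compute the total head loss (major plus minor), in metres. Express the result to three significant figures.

H_L ≈ 18.8 m

V = 4Q/(πD²) = 2.151 m/s; V²/2g = 0.2359 m
Re = 4.83×10^5, ε/D = 4.91×10^-4 → f = 0.01775 (Swamee-Jain)
Major: h_f = f(L/D)·V²/2g = 0.01775·4158·0.2359 = 17.41 m
Minor: ΣK = 5.66; h_m = ΣK·V²/2g = 1.335 m
Total H_L = 17.41 + 1.335 = 18.75 m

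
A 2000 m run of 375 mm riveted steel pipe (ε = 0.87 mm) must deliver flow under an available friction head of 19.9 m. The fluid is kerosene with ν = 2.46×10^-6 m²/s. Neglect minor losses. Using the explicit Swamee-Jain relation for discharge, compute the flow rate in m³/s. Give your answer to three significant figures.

Q ≈ 0.189 m³/s

Swamee-Jain (Type II): Q = -0.965·√(gD⁵h_f/L)·ln[ε/(3.7D) + √(3.17ν²L/(gD³h_f))]
√(gD⁵h_f/L) = √(9.81·0.375⁵·19.9/2000) = 0.02690
ε/(3.7D) = 6.27×10^-4; √(3.17ν²L/(gD³h_f)) = 6.10×10^-5
Q = -0.965·0.02690·ln(6.881×10^-4) = 0.1891 m³/s
Check: V = 1.71 m/s, Re = 2.61×10^5, f = 0.02515, h_f = 20.0 m ≈ 19.9 m ✓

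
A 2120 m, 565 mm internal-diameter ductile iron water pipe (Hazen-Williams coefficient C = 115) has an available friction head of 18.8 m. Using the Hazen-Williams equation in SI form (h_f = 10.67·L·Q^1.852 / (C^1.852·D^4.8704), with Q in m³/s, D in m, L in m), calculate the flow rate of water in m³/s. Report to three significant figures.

Rearranging: Q = [h_f·C^1.852·D^4.8704 / (10.67·L)]^(1/1.852)
Q = [18.8·115^1.852·0.565^4.8704 / (10.67·2120)]^0.540 = 0.5564 m³/s

Q ≈ 0.556 m³/s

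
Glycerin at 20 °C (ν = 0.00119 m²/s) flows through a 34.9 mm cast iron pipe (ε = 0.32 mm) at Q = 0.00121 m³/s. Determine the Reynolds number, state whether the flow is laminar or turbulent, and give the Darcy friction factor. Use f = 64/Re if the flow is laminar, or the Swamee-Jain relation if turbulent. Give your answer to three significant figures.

Re ≈ 37.1; laminar; f = 64/Re ≈ 1.73

V = 4Q/(πD²) = 1.265 m/s
Re = VD/ν = 1.265·0.0349/0.00119 = 37.1
Re < 2300 → laminar → f = 64/Re = 1.725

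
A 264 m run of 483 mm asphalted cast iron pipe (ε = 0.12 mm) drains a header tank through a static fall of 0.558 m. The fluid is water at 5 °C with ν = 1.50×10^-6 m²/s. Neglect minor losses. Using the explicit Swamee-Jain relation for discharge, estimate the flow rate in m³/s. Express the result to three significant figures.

Q ≈ 0.203 m³/s

Swamee-Jain (Type II): Q = -0.965·√(gD⁵h_f/L)·ln[ε/(3.7D) + √(3.17ν²L/(gD³h_f))]
√(gD⁵h_f/L) = √(9.81·0.483⁵·0.558/264) = 0.02335
ε/(3.7D) = 6.71×10^-5; √(3.17ν²L/(gD³h_f)) = 5.53×10^-5
Q = -0.965·0.02335·ln(1.224×10^-4) = 0.2029 m³/s
Check: V = 1.11 m/s, Re = 3.57×10^5, f = 0.01641, h_f = 0.561 m ≈ 0.558 m ✓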